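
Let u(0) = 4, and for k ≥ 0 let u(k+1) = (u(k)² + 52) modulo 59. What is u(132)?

18

Listing terms: u(0) = 4,  u(1) = 9,  u(2) = 15,  u(3) = 41,  u(4) = 22,  u(5) = 5,  u(6) = 18,  u(7) = 22.
Since u(7) = u(4) = 22, the sequence is eventually periodic: after a pre-period of length 4 it cycles with period 3.
For k ≥ 4, u(k) depends only on (k - 4) mod 3. (132 - 4) mod 3 = 2, so u(132) = u(6) = 18.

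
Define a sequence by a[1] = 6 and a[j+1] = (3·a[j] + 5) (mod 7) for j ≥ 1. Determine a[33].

4

a[1] = 6,  a[2] = 2,  a[3] = 4,  a[4] = 3,  a[5] = 0,  a[6] = 5,  a[7] = 6.
Since a[7] = a[1] = 6, the sequence is periodic with period 6.
(33 - 1) mod 6 = 2, so a[33] = a[3] = 4.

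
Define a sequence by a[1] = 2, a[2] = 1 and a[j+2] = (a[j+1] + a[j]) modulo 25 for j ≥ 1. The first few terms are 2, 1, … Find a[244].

a[1] = 2,  a[2] = 1,  a[3] = 3,  a[4] = 4,  a[5] = 7,  a[6] = 11,  a[7] = 18,  a[8] = 4,  a[9] = 22,  a[10] = 1,  a[11] = 23,  a[12] = 24,  a[13] = 22,  a[14] = 21,  a[15] = 18,  a[16] = 14,  a[17] = 7,  a[18] = 21,  a[19] = 3,  a[20] = 24,  a[21] = 2,  a[22] = 1.
The sequence repeats with period 20.
So a[244] = a[1 + ((244-1) mod 20)] = a[4] = 4.

4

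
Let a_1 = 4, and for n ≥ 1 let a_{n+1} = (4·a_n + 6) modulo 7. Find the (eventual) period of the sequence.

Listing terms: a_1 = 4; a_2 = 1; a_3 = 3; a_4 = 4.
The sequence repeats with period 3.

3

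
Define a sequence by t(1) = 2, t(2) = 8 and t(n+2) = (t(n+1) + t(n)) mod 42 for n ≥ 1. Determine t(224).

t(1) = 2, t(2) = 8, t(3) = 10, t(4) = 18, t(5) = 28, t(6) = 4, t(7) = 32, t(8) = 36, t(9) = 26, t(10) = 20, t(11) = 4, t(12) = 24, t(13) = 28, t(14) = 10, t(15) = 38, t(16) = 6, t(17) = 2, t(18) = 8.
The sequence repeats with period 16.
(224 - 1) mod 16 = 15, so t(224) = t(16) = 6.

6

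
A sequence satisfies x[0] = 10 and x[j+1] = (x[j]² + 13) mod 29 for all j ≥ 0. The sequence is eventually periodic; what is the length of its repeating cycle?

7

Listing terms: x[0] = 10, x[1] = 26, x[2] = 22, x[3] = 4, x[4] = 0, x[5] = 13, x[6] = 8, x[7] = 19, x[8] = 26.
Since x[8] = x[1] = 26, the sequence is eventually periodic: after a pre-period of length 1 it cycles with period 7.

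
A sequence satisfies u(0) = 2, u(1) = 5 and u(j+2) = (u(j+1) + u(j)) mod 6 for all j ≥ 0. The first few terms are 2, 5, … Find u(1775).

3

Listing terms: u(0) = 2,  u(1) = 5,  u(2) = 1,  u(3) = 0,  u(4) = 1,  u(5) = 1,  u(6) = 2,  u(7) = 3,  u(8) = 5,  u(9) = 2,  u(10) = 1,  u(11) = 3,  u(12) = 4,  u(13) = 1,  u(14) = 5,  u(15) = 0,  u(16) = 5,  u(17) = 5,  u(18) = 4,  u(19) = 3,  u(20) = 1,  u(21) = 4,  u(22) = 5,  u(23) = 3,  u(24) = 2,  u(25) = 5.
Since (u(24), u(25)) = (u(0), u(1)) = (2, 5) (two consecutive terms determine the rest), the sequence is periodic with period 24.
So u(1775) = u(0 + ((1775-0) mod 24)) = u(23) = 3.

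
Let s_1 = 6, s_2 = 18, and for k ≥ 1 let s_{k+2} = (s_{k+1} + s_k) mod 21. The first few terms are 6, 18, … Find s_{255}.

Computing terms: s_1 = 6; s_2 = 18; s_3 = 3; s_4 = 0; s_5 = 3; s_6 = 3; s_7 = 6; s_8 = 9; s_9 = 15; s_{10} = 3; s_{11} = 18; s_{12} = 0; s_{13} = 18; s_{14} = 18; s_{15} = 15; s_{16} = 12; s_{17} = 6; s_{18} = 18.
The sequence repeats with period 16.
So s_{255} = s_{1 + ((255-1) mod 16)} = s_{15} = 15.

15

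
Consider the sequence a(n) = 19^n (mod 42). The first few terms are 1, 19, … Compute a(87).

13

Listing terms: a(0) = 1,  a(1) = 19,  a(2) = 25,  a(3) = 13,  a(4) = 37,  a(5) = 31,  a(6) = 1.
Since a(6) = a(0) = 1, the sequence is periodic with period 6.
So a(87) = a(0 + ((87-0) mod 6)) = a(3) = 13.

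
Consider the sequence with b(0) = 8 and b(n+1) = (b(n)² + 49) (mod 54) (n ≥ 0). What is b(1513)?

We have b(0) = 8; b(1) = 5; b(2) = 20; b(3) = 17; b(4) = 14; b(5) = 29; b(6) = 26; b(7) = 23; b(8) = 38; b(9) = 35; b(10) = 32; b(11) = 47; b(12) = 44; b(13) = 41; b(14) = 2; b(15) = 53; b(16) = 50; b(17) = 11; b(18) = 8.
Since b(18) = b(0) = 8, the sequence is periodic with period 18.
(1513 - 0) mod 18 = 1, so b(1513) = b(1) = 5.

5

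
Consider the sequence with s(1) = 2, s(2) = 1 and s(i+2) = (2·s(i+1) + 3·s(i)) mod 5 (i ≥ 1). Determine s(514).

s(1) = 2; s(2) = 1; s(3) = 3; s(4) = 4; s(5) = 2; s(6) = 1.
The sequence repeats with period 4.
(514 - 1) mod 4 = 1, so s(514) = s(2) = 1.

1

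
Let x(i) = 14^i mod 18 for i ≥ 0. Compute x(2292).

We have x(0) = 1; x(1) = 14; x(2) = 16; x(3) = 8; x(4) = 4; x(5) = 2; x(6) = 10; x(7) = 14.
Since x(7) = x(1) = 14, the sequence is eventually periodic: after a pre-period of length 1 it cycles with period 6.
For i ≥ 1, x(i) depends only on (i - 1) mod 6. (2292 - 1) mod 6 = 5, so x(2292) = x(6) = 10.

10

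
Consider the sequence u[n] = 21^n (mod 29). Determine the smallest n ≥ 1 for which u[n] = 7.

4

We have u[0] = 1, u[1] = 21, u[2] = 6, u[3] = 10, u[4] = 7, u[5] = 2, u[6] = 13, u[7] = 12, u[8] = 20, u[9] = 14, u[10] = 4, u[11] = 26, u[12] = 24, u[13] = 11, u[14] = 28, u[15] = 8, u[16] = 23, u[17] = 19, u[18] = 22, u[19] = 27, u[20] = 16, u[21] = 17, u[22] = 9, u[23] = 15, u[24] = 25, u[25] = 3, u[26] = 5, u[27] = 18, u[28] = 1.
Since u[28] = u[0] = 1, the sequence is periodic with period 28.
The value 7 first appears (with n ≥ 1) at u[4].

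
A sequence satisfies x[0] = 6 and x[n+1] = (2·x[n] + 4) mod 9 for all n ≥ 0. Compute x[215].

1

Computing terms: x[0] = 6; x[1] = 7; x[2] = 0; x[3] = 4; x[4] = 3; x[5] = 1; x[6] = 6.
The sequence repeats with period 6.
(215 - 0) mod 6 = 5, so x[215] = x[5] = 1.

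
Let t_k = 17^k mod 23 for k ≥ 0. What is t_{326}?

Listing terms: t_0 = 1,  t_1 = 17,  t_2 = 13,  t_3 = 14,  t_4 = 8,  t_5 = 21,  t_6 = 12,  t_7 = 20,  t_8 = 18,  t_9 = 7,  t_{10} = 4,  t_{11} = 22,  t_{12} = 6,  t_{13} = 10,  t_{14} = 9,  t_{15} = 15,  t_{16} = 2,  t_{17} = 11,  t_{18} = 3,  t_{19} = 5,  t_{20} = 16,  t_{21} = 19,  t_{22} = 1.
The sequence repeats with period 22.
So t_{326} = t_{0 + ((326-0) mod 22)} = t_{18} = 3.

3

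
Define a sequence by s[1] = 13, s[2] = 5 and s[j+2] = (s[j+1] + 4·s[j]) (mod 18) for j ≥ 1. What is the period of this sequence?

Computing terms: s[1] = 13,  s[2] = 5,  s[3] = 3,  s[4] = 5,  s[5] = 17,  s[6] = 1,  s[7] = 15,  s[8] = 1,  s[9] = 7,  s[10] = 11,  s[11] = 3,  s[12] = 11,  s[13] = 5,  s[14] = 13,  s[15] = 15,  s[16] = 13,  s[17] = 1,  s[18] = 17,  s[19] = 3,  s[20] = 17,  s[21] = 11,  s[22] = 7,  s[23] = 15,  s[24] = 7,  s[25] = 13,  s[26] = 5.
The sequence repeats with period 24.

24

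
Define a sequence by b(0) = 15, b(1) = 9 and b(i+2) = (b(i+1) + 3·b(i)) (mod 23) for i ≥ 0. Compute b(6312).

21

b(0) = 15; b(1) = 9; b(2) = 8; b(3) = 12; b(4) = 13; b(5) = 3; b(6) = 19; b(7) = 5; b(8) = 16; b(9) = 8; b(10) = 10; b(11) = 11; b(12) = 18; b(13) = 5; b(14) = 13; b(15) = 5; b(16) = 21; b(17) = 13; b(18) = 7; b(19) = 0; b(20) = 21; b(21) = 21; b(22) = 15; b(23) = 9.
The sequence repeats with period 22.
(6312 - 0) mod 22 = 20, so b(6312) = b(20) = 21.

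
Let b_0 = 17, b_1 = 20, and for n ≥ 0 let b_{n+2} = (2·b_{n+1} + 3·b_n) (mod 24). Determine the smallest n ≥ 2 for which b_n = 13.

Computing terms: b_0 = 17,  b_1 = 20,  b_2 = 19,  b_3 = 2,  b_4 = 13,  b_5 = 8,  b_6 = 7,  b_7 = 14,  b_8 = 1,  b_9 = 20,  b_{10} = 19.
Since (b_9, b_{10}) = (b_1, b_2) = (20, 19) (two consecutive terms determine the rest), the sequence is eventually periodic: after a pre-period of length 1 it cycles with period 8.
The value 13 first appears (with n ≥ 2) at b_4.

4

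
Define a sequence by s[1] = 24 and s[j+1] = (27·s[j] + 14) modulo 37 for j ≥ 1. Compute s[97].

Listing terms: s[1] = 24; s[2] = 33; s[3] = 17; s[4] = 29; s[5] = 20; s[6] = 36; s[7] = 24.
The sequence repeats with period 6.
So s[97] = s[1 + ((97-1) mod 6)] = s[1] = 24.

24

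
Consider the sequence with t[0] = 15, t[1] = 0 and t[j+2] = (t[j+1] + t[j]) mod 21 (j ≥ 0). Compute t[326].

Listing terms: t[0] = 15; t[1] = 0; t[2] = 15; t[3] = 15; t[4] = 9; t[5] = 3; t[6] = 12; t[7] = 15; t[8] = 6; t[9] = 0; t[10] = 6; t[11] = 6; t[12] = 12; t[13] = 18; t[14] = 9; t[15] = 6; t[16] = 15; t[17] = 0.
The sequence repeats with period 16.
(326 - 0) mod 16 = 6, so t[326] = t[6] = 12.

12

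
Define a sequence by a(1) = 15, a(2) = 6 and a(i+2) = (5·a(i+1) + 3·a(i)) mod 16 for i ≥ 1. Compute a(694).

9

Computing terms: a(1) = 15,  a(2) = 6,  a(3) = 11,  a(4) = 9,  a(5) = 14,  a(6) = 1,  a(7) = 15,  a(8) = 14,  a(9) = 3,  a(10) = 9,  a(11) = 6,  a(12) = 9,  a(13) = 15,  a(14) = 6.
Since (a(13), a(14)) = (a(1), a(2)) = (15, 6) (two consecutive terms determine the rest), the sequence is periodic with period 12.
(694 - 1) mod 12 = 9, so a(694) = a(10) = 9.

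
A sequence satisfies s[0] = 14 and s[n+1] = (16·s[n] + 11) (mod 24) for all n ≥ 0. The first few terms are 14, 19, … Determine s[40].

19

Listing terms: s[0] = 14,  s[1] = 19,  s[2] = 3,  s[3] = 11,  s[4] = 19.
Since s[4] = s[1] = 19, the sequence is eventually periodic: after a pre-period of length 1 it cycles with period 3.
For n ≥ 1, s[n] depends only on (n - 1) mod 3. (40 - 1) mod 3 = 0, so s[40] = s[1] = 19.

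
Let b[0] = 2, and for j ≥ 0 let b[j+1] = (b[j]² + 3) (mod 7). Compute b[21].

5

We have b[0] = 2,  b[1] = 0,  b[2] = 3,  b[3] = 5,  b[4] = 0.
Since b[4] = b[1] = 0, the sequence is eventually periodic: after a pre-period of length 1 it cycles with period 3.
For j ≥ 1, b[j] depends only on (j - 1) mod 3. (21 - 1) mod 3 = 2, so b[21] = b[3] = 5.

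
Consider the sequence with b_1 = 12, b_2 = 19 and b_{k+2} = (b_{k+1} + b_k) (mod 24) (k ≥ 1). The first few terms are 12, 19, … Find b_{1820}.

b_1 = 12; b_2 = 19; b_3 = 7; b_4 = 2; b_5 = 9; b_6 = 11; b_7 = 20; b_8 = 7; b_9 = 3; b_{10} = 10; b_{11} = 13; b_{12} = 23; b_{13} = 12; b_{14} = 11; b_{15} = 23; b_{16} = 10; b_{17} = 9; b_{18} = 19; b_{19} = 4; b_{20} = 23; b_{21} = 3; b_{22} = 2; b_{23} = 5; b_{24} = 7; b_{25} = 12; b_{26} = 19.
The sequence repeats with period 24.
So b_{1820} = b_{1 + ((1820-1) mod 24)} = b_{20} = 23.

23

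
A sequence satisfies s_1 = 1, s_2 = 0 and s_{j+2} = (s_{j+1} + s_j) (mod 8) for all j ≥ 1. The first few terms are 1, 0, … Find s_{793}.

s_1 = 1, s_2 = 0, s_3 = 1, s_4 = 1, s_5 = 2, s_6 = 3, s_7 = 5, s_8 = 0, s_9 = 5, s_{10} = 5, s_{11} = 2, s_{12} = 7, s_{13} = 1, s_{14} = 0.
The sequence repeats with period 12.
(793 - 1) mod 12 = 0, so s_{793} = s_1 = 1.

1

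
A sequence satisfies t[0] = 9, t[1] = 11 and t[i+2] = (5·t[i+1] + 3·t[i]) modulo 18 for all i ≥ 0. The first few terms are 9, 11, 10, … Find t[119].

Listing terms: t[0] = 9,  t[1] = 11,  t[2] = 10,  t[3] = 11,  t[4] = 13,  t[5] = 8,  t[6] = 7,  t[7] = 5,  t[8] = 10,  t[9] = 11.
Since (t[8], t[9]) = (t[2], t[3]) = (10, 11) (two consecutive terms determine the rest), the sequence is eventually periodic: after a pre-period of length 2 it cycles with period 6.
For i ≥ 2, t[i] depends only on (i - 2) mod 6. (119 - 2) mod 6 = 3, so t[119] = t[5] = 8.

8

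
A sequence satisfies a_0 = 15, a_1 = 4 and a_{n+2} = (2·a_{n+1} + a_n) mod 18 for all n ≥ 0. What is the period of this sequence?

24

Computing terms: a_0 = 15; a_1 = 4; a_2 = 5; a_3 = 14; a_4 = 15; a_5 = 8; a_6 = 13; a_7 = 16; a_8 = 9; a_9 = 16; a_{10} = 5; a_{11} = 8; a_{12} = 3; a_{13} = 14; a_{14} = 13; a_{15} = 4; a_{16} = 3; a_{17} = 10; a_{18} = 5; a_{19} = 2; a_{20} = 9; a_{21} = 2; a_{22} = 13; a_{23} = 10; a_{24} = 15; a_{25} = 4.
Since (a_{24}, a_{25}) = (a_0, a_1) = (15, 4) (two consecutive terms determine the rest), the sequence is periodic with period 24.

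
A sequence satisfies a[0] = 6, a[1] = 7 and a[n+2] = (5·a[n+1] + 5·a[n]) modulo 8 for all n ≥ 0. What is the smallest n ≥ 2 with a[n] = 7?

13

a[0] = 6,  a[1] = 7,  a[2] = 1,  a[3] = 0,  a[4] = 5,  a[5] = 1,  a[6] = 6,  a[7] = 3,  a[8] = 5,  a[9] = 0,  a[10] = 1,  a[11] = 5,  a[12] = 6,  a[13] = 7.
Since (a[12], a[13]) = (a[0], a[1]) = (6, 7) (two consecutive terms determine the rest), the sequence is periodic with period 12.
The value 7 next appears (with n ≥ 2) at a[13].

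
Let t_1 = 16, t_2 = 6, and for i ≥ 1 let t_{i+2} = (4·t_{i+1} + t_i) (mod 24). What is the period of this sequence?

8

t_1 = 16; t_2 = 6; t_3 = 16; t_4 = 22; t_5 = 8; t_6 = 6; t_7 = 8; t_8 = 14; t_9 = 16; t_{10} = 6.
Since (t_9, t_{10}) = (t_1, t_2) = (16, 6) (two consecutive terms determine the rest), the sequence is periodic with period 8.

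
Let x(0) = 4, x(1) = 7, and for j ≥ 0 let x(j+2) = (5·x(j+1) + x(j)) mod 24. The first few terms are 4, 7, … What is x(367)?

Computing terms: x(0) = 4,  x(1) = 7,  x(2) = 15,  x(3) = 10,  x(4) = 17,  x(5) = 23,  x(6) = 12,  x(7) = 11,  x(8) = 19,  x(9) = 10,  x(10) = 21,  x(11) = 19,  x(12) = 20,  x(13) = 23,  x(14) = 15,  x(15) = 2,  x(16) = 1,  x(17) = 7,  x(18) = 12,  x(19) = 19,  x(20) = 11,  x(21) = 2,  x(22) = 21,  x(23) = 11,  x(24) = 4,  x(25) = 7.
Since (x(24), x(25)) = (x(0), x(1)) = (4, 7) (two consecutive terms determine the rest), the sequence is periodic with period 24.
(367 - 0) mod 24 = 7, so x(367) = x(7) = 11.

11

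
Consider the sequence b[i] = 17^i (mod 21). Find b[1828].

Listing terms: b[1] = 17,  b[2] = 16,  b[3] = 20,  b[4] = 4,  b[5] = 5,  b[6] = 1,  b[7] = 17.
The sequence repeats with period 6.
So b[1828] = b[1 + ((1828-1) mod 6)] = b[4] = 4.

4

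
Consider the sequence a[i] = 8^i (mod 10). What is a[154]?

We have a[0] = 1, a[1] = 8, a[2] = 4, a[3] = 2, a[4] = 6, a[5] = 8.
Since a[5] = a[1] = 8, the sequence is eventually periodic: after a pre-period of length 1 it cycles with period 4.
For i ≥ 1, a[i] depends only on (i - 1) mod 4. (154 - 1) mod 4 = 1, so a[154] = a[2] = 4.

4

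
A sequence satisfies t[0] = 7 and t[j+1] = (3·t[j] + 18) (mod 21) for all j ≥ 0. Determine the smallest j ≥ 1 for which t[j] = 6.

Listing terms: t[0] = 7; t[1] = 18; t[2] = 9; t[3] = 3; t[4] = 6; t[5] = 15; t[6] = 0; t[7] = 18.
Since t[7] = t[1] = 18, the sequence is eventually periodic: after a pre-period of length 1 it cycles with period 6.
The value 6 first appears (with j ≥ 1) at t[4].

4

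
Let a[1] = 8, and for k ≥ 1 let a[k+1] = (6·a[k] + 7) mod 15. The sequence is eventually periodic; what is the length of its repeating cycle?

Computing terms: a[1] = 8, a[2] = 10, a[3] = 7, a[4] = 4, a[5] = 1, a[6] = 13, a[7] = 10.
Since a[7] = a[2] = 10, the sequence is eventually periodic: after a pre-period of length 1 it cycles with period 5.

5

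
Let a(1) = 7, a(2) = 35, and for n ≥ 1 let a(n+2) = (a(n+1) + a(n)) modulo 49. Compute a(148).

Computing terms: a(1) = 7; a(2) = 35; a(3) = 42; a(4) = 28; a(5) = 21; a(6) = 0; a(7) = 21; a(8) = 21; a(9) = 42; a(10) = 14; a(11) = 7; a(12) = 21; a(13) = 28; a(14) = 0; a(15) = 28; a(16) = 28; a(17) = 7; a(18) = 35.
Since (a(17), a(18)) = (a(1), a(2)) = (7, 35) (two consecutive terms determine the rest), the sequence is periodic with period 16.
(148 - 1) mod 16 = 3, so a(148) = a(4) = 28.

28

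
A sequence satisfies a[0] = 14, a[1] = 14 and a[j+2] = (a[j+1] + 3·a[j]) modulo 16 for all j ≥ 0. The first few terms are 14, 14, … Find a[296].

Listing terms: a[0] = 14,  a[1] = 14,  a[2] = 8,  a[3] = 2,  a[4] = 10,  a[5] = 0,  a[6] = 14,  a[7] = 14.
The sequence repeats with period 6.
So a[296] = a[0 + ((296-0) mod 6)] = a[2] = 8.

8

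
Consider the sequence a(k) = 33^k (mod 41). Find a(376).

10

We have a(1) = 33,  a(2) = 23,  a(3) = 21,  a(4) = 37,  a(5) = 32,  a(6) = 31,  a(7) = 39,  a(8) = 16,  a(9) = 36,  a(10) = 40,  a(11) = 8,  a(12) = 18,  a(13) = 20,  a(14) = 4,  a(15) = 9,  a(16) = 10,  a(17) = 2,  a(18) = 25,  a(19) = 5,  a(20) = 1,  a(21) = 33.
The sequence repeats with period 20.
So a(376) = a(1 + ((376-1) mod 20)) = a(16) = 10.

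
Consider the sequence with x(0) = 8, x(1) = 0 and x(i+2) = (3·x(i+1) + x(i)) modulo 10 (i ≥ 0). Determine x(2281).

0

Listing terms: x(0) = 8,  x(1) = 0,  x(2) = 8,  x(3) = 4,  x(4) = 0,  x(5) = 4,  x(6) = 2,  x(7) = 0,  x(8) = 2,  x(9) = 6,  x(10) = 0,  x(11) = 6,  x(12) = 8,  x(13) = 0.
Since (x(12), x(13)) = (x(0), x(1)) = (8, 0) (two consecutive terms determine the rest), the sequence is periodic with period 12.
(2281 - 0) mod 12 = 1, so x(2281) = x(1) = 0.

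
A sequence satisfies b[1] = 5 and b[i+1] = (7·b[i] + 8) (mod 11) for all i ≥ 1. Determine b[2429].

We have b[1] = 5,  b[2] = 10,  b[3] = 1,  b[4] = 4,  b[5] = 3,  b[6] = 7,  b[7] = 2,  b[8] = 0,  b[9] = 8,  b[10] = 9,  b[11] = 5.
Since b[11] = b[1] = 5, the sequence is periodic with period 10.
(2429 - 1) mod 10 = 8, so b[2429] = b[9] = 8.

8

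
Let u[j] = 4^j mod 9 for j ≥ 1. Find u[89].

Listing terms: u[1] = 4; u[2] = 7; u[3] = 1; u[4] = 4.
The sequence repeats with period 3.
(89 - 1) mod 3 = 1, so u[89] = u[2] = 7.

7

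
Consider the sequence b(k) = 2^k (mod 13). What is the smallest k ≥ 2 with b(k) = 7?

11

We have b(1) = 2; b(2) = 4; b(3) = 8; b(4) = 3; b(5) = 6; b(6) = 12; b(7) = 11; b(8) = 9; b(9) = 5; b(10) = 10; b(11) = 7; b(12) = 1; b(13) = 2.
The sequence repeats with period 12.
The value 7 first appears (with k ≥ 2) at b(11).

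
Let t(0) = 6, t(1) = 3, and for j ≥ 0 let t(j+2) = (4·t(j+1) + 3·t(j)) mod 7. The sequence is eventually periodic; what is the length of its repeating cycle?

Computing terms: t(0) = 6,  t(1) = 3,  t(2) = 2,  t(3) = 3,  t(4) = 4,  t(5) = 4,  t(6) = 0,  t(7) = 5,  t(8) = 6,  t(9) = 4,  t(10) = 6,  t(11) = 1,  t(12) = 1,  t(13) = 0,  t(14) = 3,  t(15) = 5,  t(16) = 1,  t(17) = 5,  t(18) = 2,  t(19) = 2,  t(20) = 0,  t(21) = 6,  t(22) = 3.
The sequence repeats with period 21.

21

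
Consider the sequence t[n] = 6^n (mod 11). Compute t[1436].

We have t[1] = 6; t[2] = 3; t[3] = 7; t[4] = 9; t[5] = 10; t[6] = 5; t[7] = 8; t[8] = 4; t[9] = 2; t[10] = 1; t[11] = 6.
Since t[11] = t[1] = 6, the sequence is periodic with period 10.
(1436 - 1) mod 10 = 5, so t[1436] = t[6] = 5.

5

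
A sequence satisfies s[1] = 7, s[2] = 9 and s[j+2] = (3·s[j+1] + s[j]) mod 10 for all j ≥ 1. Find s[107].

3

s[1] = 7, s[2] = 9, s[3] = 4, s[4] = 1, s[5] = 7, s[6] = 2, s[7] = 3, s[8] = 1, s[9] = 6, s[10] = 9, s[11] = 3, s[12] = 8, s[13] = 7, s[14] = 9.
Since (s[13], s[14]) = (s[1], s[2]) = (7, 9) (two consecutive terms determine the rest), the sequence is periodic with period 12.
(107 - 1) mod 12 = 10, so s[107] = s[11] = 3.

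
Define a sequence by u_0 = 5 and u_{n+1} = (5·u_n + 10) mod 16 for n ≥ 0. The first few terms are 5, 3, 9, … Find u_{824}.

u_0 = 5,  u_1 = 3,  u_2 = 9,  u_3 = 7,  u_4 = 13,  u_5 = 11,  u_6 = 1,  u_7 = 15,  u_8 = 5.
Since u_8 = u_0 = 5, the sequence is periodic with period 8.
So u_{824} = u_{0 + ((824-0) mod 8)} = u_0 = 5.

5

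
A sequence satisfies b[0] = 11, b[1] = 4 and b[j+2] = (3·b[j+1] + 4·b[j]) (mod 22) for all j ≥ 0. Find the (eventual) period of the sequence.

10

Computing terms: b[0] = 11, b[1] = 4, b[2] = 12, b[3] = 8, b[4] = 6, b[5] = 6, b[6] = 20, b[7] = 18, b[8] = 2, b[9] = 12, b[10] = 0, b[11] = 4, b[12] = 12.
Since (b[11], b[12]) = (b[1], b[2]) = (4, 12) (two consecutive terms determine the rest), the sequence is eventually periodic: after a pre-period of length 1 it cycles with period 10.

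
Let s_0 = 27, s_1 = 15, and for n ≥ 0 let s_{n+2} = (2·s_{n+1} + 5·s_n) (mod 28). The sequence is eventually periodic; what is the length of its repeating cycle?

24

s_0 = 27,  s_1 = 15,  s_2 = 25,  s_3 = 13,  s_4 = 11,  s_5 = 3,  s_6 = 5,  s_7 = 25,  s_8 = 19,  s_9 = 23,  s_{10} = 1,  s_{11} = 5,  s_{12} = 15,  s_{13} = 27,  s_{14} = 17,  s_{15} = 1,  s_{16} = 3,  s_{17} = 11,  s_{18} = 9,  s_{19} = 17,  s_{20} = 23,  s_{21} = 19,  s_{22} = 13,  s_{23} = 9,  s_{24} = 27,  s_{25} = 15.
Since (s_{24}, s_{25}) = (s_0, s_1) = (27, 15) (two consecutive terms determine the rest), the sequence is periodic with period 24.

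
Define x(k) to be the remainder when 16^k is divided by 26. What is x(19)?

16

x(0) = 1; x(1) = 16; x(2) = 22; x(3) = 14; x(4) = 16.
Since x(4) = x(1) = 16, the sequence is eventually periodic: after a pre-period of length 1 it cycles with period 3.
For k ≥ 1, x(k) depends only on (k - 1) mod 3. (19 - 1) mod 3 = 0, so x(19) = x(1) = 16.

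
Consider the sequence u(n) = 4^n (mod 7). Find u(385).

u(0) = 1; u(1) = 4; u(2) = 2; u(3) = 1.
Since u(3) = u(0) = 1, the sequence is periodic with period 3.
(385 - 0) mod 3 = 1, so u(385) = u(1) = 4.

4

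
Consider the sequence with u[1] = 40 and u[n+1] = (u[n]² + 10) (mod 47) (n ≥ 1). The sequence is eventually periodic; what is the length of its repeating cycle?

6

Computing terms: u[1] = 40; u[2] = 12; u[3] = 13; u[4] = 38; u[5] = 44; u[6] = 19; u[7] = 42; u[8] = 35; u[9] = 13.
Since u[9] = u[3] = 13, the sequence is eventually periodic: after a pre-period of length 2 it cycles with period 6.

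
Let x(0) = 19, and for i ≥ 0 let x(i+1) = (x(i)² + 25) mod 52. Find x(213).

42

x(0) = 19,  x(1) = 22,  x(2) = 41,  x(3) = 42,  x(4) = 21,  x(5) = 50,  x(6) = 29,  x(7) = 34,  x(8) = 37,  x(9) = 42.
Since x(9) = x(3) = 42, the sequence is eventually periodic: after a pre-period of length 3 it cycles with period 6.
For i ≥ 3, x(i) depends only on (i - 3) mod 6. (213 - 3) mod 6 = 0, so x(213) = x(3) = 42.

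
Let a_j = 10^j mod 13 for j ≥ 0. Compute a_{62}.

9

Computing terms: a_0 = 1,  a_1 = 10,  a_2 = 9,  a_3 = 12,  a_4 = 3,  a_5 = 4,  a_6 = 1.
The sequence repeats with period 6.
(62 - 0) mod 6 = 2, so a_{62} = a_2 = 9.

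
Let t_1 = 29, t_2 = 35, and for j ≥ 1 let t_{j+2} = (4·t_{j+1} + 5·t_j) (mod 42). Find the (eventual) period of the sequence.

6

t_1 = 29, t_2 = 35, t_3 = 33, t_4 = 13, t_5 = 7, t_6 = 9, t_7 = 29, t_8 = 35.
Since (t_7, t_8) = (t_1, t_2) = (29, 35) (two consecutive terms determine the rest), the sequence is periodic with period 6.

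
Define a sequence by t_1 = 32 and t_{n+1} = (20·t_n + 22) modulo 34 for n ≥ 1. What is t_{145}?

32

We have t_1 = 32; t_2 = 16; t_3 = 2; t_4 = 28; t_5 = 4; t_6 = 0; t_7 = 22; t_8 = 20; t_9 = 14; t_{10} = 30; t_{11} = 10; t_{12} = 18; t_{13} = 8; t_{14} = 12; t_{15} = 24; t_{16} = 26; t_{17} = 32.
The sequence repeats with period 16.
(145 - 1) mod 16 = 0, so t_{145} = t_1 = 32.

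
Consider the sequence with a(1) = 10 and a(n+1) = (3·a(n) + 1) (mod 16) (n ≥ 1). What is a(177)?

10

a(1) = 10,  a(2) = 15,  a(3) = 14,  a(4) = 11,  a(5) = 2,  a(6) = 7,  a(7) = 6,  a(8) = 3,  a(9) = 10.
Since a(9) = a(1) = 10, the sequence is periodic with period 8.
(177 - 1) mod 8 = 0, so a(177) = a(1) = 10.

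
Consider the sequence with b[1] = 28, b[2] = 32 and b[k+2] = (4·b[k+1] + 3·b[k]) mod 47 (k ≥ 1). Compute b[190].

Listing terms: b[1] = 28,  b[2] = 32,  b[3] = 24,  b[4] = 4,  b[5] = 41,  b[6] = 35,  b[7] = 28,  b[8] = 29,  b[9] = 12,  b[10] = 41,  b[11] = 12,  b[12] = 30,  b[13] = 15,  b[14] = 9,  b[15] = 34,  b[16] = 22,  b[17] = 2,  b[18] = 27,  b[19] = 20,  b[20] = 20,  b[21] = 46,  b[22] = 9,  b[23] = 33,  b[24] = 18,  b[25] = 30,  b[26] = 33,  b[27] = 34,  b[28] = 0,  b[29] = 8,  b[30] = 32,  b[31] = 11,  b[32] = 46,  b[33] = 29,  b[34] = 19,  b[35] = 22,  b[36] = 4,  b[37] = 35,  b[38] = 11,  b[39] = 8,  b[40] = 18,  b[41] = 2,  b[42] = 15,  b[43] = 19,  b[44] = 27,  b[45] = 24,  b[46] = 36,  b[47] = 28,  b[48] = 32.
Since (b[47], b[48]) = (b[1], b[2]) = (28, 32) (two consecutive terms determine the rest), the sequence is periodic with period 46.
So b[190] = b[1 + ((190-1) mod 46)] = b[6] = 35.

35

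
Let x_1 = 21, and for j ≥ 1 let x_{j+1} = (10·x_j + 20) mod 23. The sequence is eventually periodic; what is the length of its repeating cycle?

22

Computing terms: x_1 = 21, x_2 = 0, x_3 = 20, x_4 = 13, x_5 = 12, x_6 = 2, x_7 = 17, x_8 = 6, x_9 = 11, x_{10} = 15, x_{11} = 9, x_{12} = 18, x_{13} = 16, x_{14} = 19, x_{15} = 3, x_{16} = 4, x_{17} = 14, x_{18} = 22, x_{19} = 10, x_{20} = 5, x_{21} = 1, x_{22} = 7, x_{23} = 21.
The sequence repeats with period 22.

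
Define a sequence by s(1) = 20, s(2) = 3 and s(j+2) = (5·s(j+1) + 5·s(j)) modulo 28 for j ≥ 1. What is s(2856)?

3

Computing terms: s(1) = 20, s(2) = 3, s(3) = 3, s(4) = 2, s(5) = 25, s(6) = 23, s(7) = 16, s(8) = 27, s(9) = 19, s(10) = 6, s(11) = 13, s(12) = 11, s(13) = 8, s(14) = 11, s(15) = 11, s(16) = 26, s(17) = 17, s(18) = 19, s(19) = 12, s(20) = 15, s(21) = 23, s(22) = 22, s(23) = 1, s(24) = 3, s(25) = 20, s(26) = 3.
Since (s(25), s(26)) = (s(1), s(2)) = (20, 3) (two consecutive terms determine the rest), the sequence is periodic with period 24.
So s(2856) = s(1 + ((2856-1) mod 24)) = s(24) = 3.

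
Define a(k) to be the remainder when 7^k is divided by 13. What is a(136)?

We have a(1) = 7,  a(2) = 10,  a(3) = 5,  a(4) = 9,  a(5) = 11,  a(6) = 12,  a(7) = 6,  a(8) = 3,  a(9) = 8,  a(10) = 4,  a(11) = 2,  a(12) = 1,  a(13) = 7.
The sequence repeats with period 12.
So a(136) = a(1 + ((136-1) mod 12)) = a(4) = 9.

9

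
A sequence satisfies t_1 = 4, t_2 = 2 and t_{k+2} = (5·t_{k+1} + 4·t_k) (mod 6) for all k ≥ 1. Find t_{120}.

Listing terms: t_1 = 4,  t_2 = 2,  t_3 = 2,  t_4 = 0,  t_5 = 2,  t_6 = 4,  t_7 = 4,  t_8 = 0,  t_9 = 4,  t_{10} = 2.
Since (t_9, t_{10}) = (t_1, t_2) = (4, 2) (two consecutive terms determine the rest), the sequence is periodic with period 8.
(120 - 1) mod 8 = 7, so t_{120} = t_8 = 0.

0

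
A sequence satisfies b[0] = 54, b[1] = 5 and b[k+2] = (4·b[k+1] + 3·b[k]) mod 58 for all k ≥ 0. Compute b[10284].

52

Listing terms: b[0] = 54, b[1] = 5, b[2] = 8, b[3] = 47, b[4] = 38, b[5] = 3, b[6] = 10, b[7] = 49, b[8] = 52, b[9] = 7, b[10] = 10, b[11] = 3, b[12] = 42, b[13] = 3, b[14] = 22, b[15] = 39, b[16] = 48, b[17] = 19, b[18] = 46, b[19] = 9, b[20] = 0, b[21] = 27, b[22] = 50, b[23] = 49, b[24] = 56, b[25] = 23, b[26] = 28, b[27] = 7, b[28] = 54, b[29] = 5.
The sequence repeats with period 28.
(10284 - 0) mod 28 = 8, so b[10284] = b[8] = 52.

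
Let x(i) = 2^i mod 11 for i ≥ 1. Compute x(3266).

9

x(1) = 2; x(2) = 4; x(3) = 8; x(4) = 5; x(5) = 10; x(6) = 9; x(7) = 7; x(8) = 3; x(9) = 6; x(10) = 1; x(11) = 2.
Since x(11) = x(1) = 2, the sequence is periodic with period 10.
(3266 - 1) mod 10 = 5, so x(3266) = x(6) = 9.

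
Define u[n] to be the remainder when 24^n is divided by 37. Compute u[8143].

5

We have u[0] = 1; u[1] = 24; u[2] = 21; u[3] = 23; u[4] = 34; u[5] = 2; u[6] = 11; u[7] = 5; u[8] = 9; u[9] = 31; u[10] = 4; u[11] = 22; u[12] = 10; u[13] = 18; u[14] = 25; u[15] = 8; u[16] = 7; u[17] = 20; u[18] = 36; u[19] = 13; u[20] = 16; u[21] = 14; u[22] = 3; u[23] = 35; u[24] = 26; u[25] = 32; u[26] = 28; u[27] = 6; u[28] = 33; u[29] = 15; u[30] = 27; u[31] = 19; u[32] = 12; u[33] = 29; u[34] = 30; u[35] = 17; u[36] = 1.
The sequence repeats with period 36.
So u[8143] = u[0 + ((8143-0) mod 36)] = u[7] = 5.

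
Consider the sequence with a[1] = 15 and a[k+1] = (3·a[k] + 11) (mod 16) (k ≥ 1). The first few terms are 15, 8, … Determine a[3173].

a[1] = 15,  a[2] = 8,  a[3] = 3,  a[4] = 4,  a[5] = 7,  a[6] = 0,  a[7] = 11,  a[8] = 12,  a[9] = 15.
The sequence repeats with period 8.
(3173 - 1) mod 8 = 4, so a[3173] = a[5] = 7.

7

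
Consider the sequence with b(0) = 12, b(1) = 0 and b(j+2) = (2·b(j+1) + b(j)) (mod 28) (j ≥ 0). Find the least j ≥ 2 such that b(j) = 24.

Listing terms: b(0) = 12,  b(1) = 0,  b(2) = 12,  b(3) = 24,  b(4) = 4,  b(5) = 4,  b(6) = 12,  b(7) = 0.
The sequence repeats with period 6.
The value 24 first appears (with j ≥ 2) at b(3).

3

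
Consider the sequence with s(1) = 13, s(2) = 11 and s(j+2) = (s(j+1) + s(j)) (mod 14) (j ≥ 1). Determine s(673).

s(1) = 13, s(2) = 11, s(3) = 10, s(4) = 7, s(5) = 3, s(6) = 10, s(7) = 13, s(8) = 9, s(9) = 8, s(10) = 3, s(11) = 11, s(12) = 0, s(13) = 11, s(14) = 11, s(15) = 8, s(16) = 5, s(17) = 13, s(18) = 4, s(19) = 3, s(20) = 7, s(21) = 10, s(22) = 3, s(23) = 13, s(24) = 2, s(25) = 1, s(26) = 3, s(27) = 4, s(28) = 7, s(29) = 11, s(30) = 4, s(31) = 1, s(32) = 5, s(33) = 6, s(34) = 11, s(35) = 3, s(36) = 0, s(37) = 3, s(38) = 3, s(39) = 6, s(40) = 9, s(41) = 1, s(42) = 10, s(43) = 11, s(44) = 7, s(45) = 4, s(46) = 11, s(47) = 1, s(48) = 12, s(49) = 13, s(50) = 11.
Since (s(49), s(50)) = (s(1), s(2)) = (13, 11) (two consecutive terms determine the rest), the sequence is periodic with period 48.
So s(673) = s(1 + ((673-1) mod 48)) = s(1) = 13.

13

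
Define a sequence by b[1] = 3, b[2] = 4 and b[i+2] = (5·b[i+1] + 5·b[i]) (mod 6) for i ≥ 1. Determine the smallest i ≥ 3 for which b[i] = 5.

b[1] = 3,  b[2] = 4,  b[3] = 5,  b[4] = 3,  b[5] = 4.
Since (b[4], b[5]) = (b[1], b[2]) = (3, 4) (two consecutive terms determine the rest), the sequence is periodic with period 3.
The value 5 first appears (with i ≥ 3) at b[3].

3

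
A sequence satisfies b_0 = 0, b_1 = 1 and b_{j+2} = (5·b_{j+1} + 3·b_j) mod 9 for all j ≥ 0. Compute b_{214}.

2

Computing terms: b_0 = 0; b_1 = 1; b_2 = 5; b_3 = 1; b_4 = 2; b_5 = 4; b_6 = 8; b_7 = 7; b_8 = 5; b_9 = 1.
Since (b_8, b_9) = (b_2, b_3) = (5, 1) (two consecutive terms determine the rest), the sequence is eventually periodic: after a pre-period of length 2 it cycles with period 6.
For j ≥ 2, b_j depends only on (j - 2) mod 6. (214 - 2) mod 6 = 2, so b_{214} = b_4 = 2.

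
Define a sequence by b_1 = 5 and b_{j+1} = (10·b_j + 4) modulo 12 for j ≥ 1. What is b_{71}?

Listing terms: b_1 = 5; b_2 = 6; b_3 = 4; b_4 = 8; b_5 = 0; b_6 = 4.
Since b_6 = b_3 = 4, the sequence is eventually periodic: after a pre-period of length 2 it cycles with period 3.
For j ≥ 3, b_j depends only on (j - 3) mod 3. (71 - 3) mod 3 = 2, so b_{71} = b_5 = 0.

0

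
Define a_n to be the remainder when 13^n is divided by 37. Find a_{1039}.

a_1 = 13; a_2 = 21; a_3 = 14; a_4 = 34; a_5 = 35; a_6 = 11; a_7 = 32; a_8 = 9; a_9 = 6; a_{10} = 4; a_{11} = 15; a_{12} = 10; a_{13} = 19; a_{14} = 25; a_{15} = 29; a_{16} = 7; a_{17} = 17; a_{18} = 36; a_{19} = 24; a_{20} = 16; a_{21} = 23; a_{22} = 3; a_{23} = 2; a_{24} = 26; a_{25} = 5; a_{26} = 28; a_{27} = 31; a_{28} = 33; a_{29} = 22; a_{30} = 27; a_{31} = 18; a_{32} = 12; a_{33} = 8; a_{34} = 30; a_{35} = 20; a_{36} = 1; a_{37} = 13.
The sequence repeats with period 36.
(1039 - 1) mod 36 = 30, so a_{1039} = a_{31} = 18.

18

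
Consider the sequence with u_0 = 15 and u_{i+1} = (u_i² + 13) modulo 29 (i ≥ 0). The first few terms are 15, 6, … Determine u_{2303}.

Listing terms: u_0 = 15,  u_1 = 6,  u_2 = 20,  u_3 = 7,  u_4 = 4,  u_5 = 0,  u_6 = 13,  u_7 = 8,  u_8 = 19,  u_9 = 26,  u_{10} = 22,  u_{11} = 4.
Since u_{11} = u_4 = 4, the sequence is eventually periodic: after a pre-period of length 4 it cycles with period 7.
For i ≥ 4, u_i depends only on (i - 4) mod 7. (2303 - 4) mod 7 = 3, so u_{2303} = u_7 = 8.

8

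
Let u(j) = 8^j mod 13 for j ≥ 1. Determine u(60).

We have u(1) = 8; u(2) = 12; u(3) = 5; u(4) = 1; u(5) = 8.
Since u(5) = u(1) = 8, the sequence is periodic with period 4.
So u(60) = u(1 + ((60-1) mod 4)) = u(4) = 1.

1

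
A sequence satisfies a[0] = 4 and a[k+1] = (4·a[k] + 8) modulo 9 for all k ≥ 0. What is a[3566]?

We have a[0] = 4,  a[1] = 6,  a[2] = 5,  a[3] = 1,  a[4] = 3,  a[5] = 2,  a[6] = 7,  a[7] = 0,  a[8] = 8,  a[9] = 4.
Since a[9] = a[0] = 4, the sequence is periodic with period 9.
So a[3566] = a[0 + ((3566-0) mod 9)] = a[2] = 5.

5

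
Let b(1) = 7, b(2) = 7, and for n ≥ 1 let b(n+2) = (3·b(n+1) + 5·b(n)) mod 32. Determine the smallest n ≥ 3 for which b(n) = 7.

Listing terms: b(1) = 7; b(2) = 7; b(3) = 24; b(4) = 11; b(5) = 25; b(6) = 2; b(7) = 3; b(8) = 19; b(9) = 8; b(10) = 23; b(11) = 13; b(12) = 26; b(13) = 15; b(14) = 15; b(15) = 24; b(16) = 19; b(17) = 17; b(18) = 18; b(19) = 11; b(20) = 27; b(21) = 8; b(22) = 31; b(23) = 5; b(24) = 10; b(25) = 23; b(26) = 23; b(27) = 24; b(28) = 27; b(29) = 9; b(30) = 2; b(31) = 19; b(32) = 3; b(33) = 8; b(34) = 7; b(35) = 29; b(36) = 26; b(37) = 31; b(38) = 31; b(39) = 24; b(40) = 3; b(41) = 1; b(42) = 18; b(43) = 27; b(44) = 11; b(45) = 8; b(46) = 15; b(47) = 21; b(48) = 10; b(49) = 7; b(50) = 7.
Since (b(49), b(50)) = (b(1), b(2)) = (7, 7) (two consecutive terms determine the rest), the sequence is periodic with period 48.
The value 7 first appears (with n ≥ 3) at b(34).

34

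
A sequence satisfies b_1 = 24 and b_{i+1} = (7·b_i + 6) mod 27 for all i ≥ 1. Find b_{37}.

24

b_1 = 24, b_2 = 12, b_3 = 9, b_4 = 15, b_5 = 3, b_6 = 0, b_7 = 6, b_8 = 21, b_9 = 18, b_{10} = 24.
Since b_{10} = b_1 = 24, the sequence is periodic with period 9.
So b_{37} = b_{1 + ((37-1) mod 9)} = b_1 = 24.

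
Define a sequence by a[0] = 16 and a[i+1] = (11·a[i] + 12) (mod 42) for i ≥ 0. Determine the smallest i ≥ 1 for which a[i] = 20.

Computing terms: a[0] = 16, a[1] = 20, a[2] = 22, a[3] = 2, a[4] = 34, a[5] = 8, a[6] = 16.
Since a[6] = a[0] = 16, the sequence is periodic with period 6.
The value 20 first appears (with i ≥ 1) at a[1].

1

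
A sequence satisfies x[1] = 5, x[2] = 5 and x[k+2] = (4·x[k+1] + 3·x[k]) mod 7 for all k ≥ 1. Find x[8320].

1

x[1] = 5, x[2] = 5, x[3] = 0, x[4] = 1, x[5] = 4, x[6] = 5, x[7] = 4, x[8] = 3, x[9] = 3, x[10] = 0, x[11] = 2, x[12] = 1, x[13] = 3, x[14] = 1, x[15] = 6, x[16] = 6, x[17] = 0, x[18] = 4, x[19] = 2, x[20] = 6, x[21] = 2, x[22] = 5, x[23] = 5.
The sequence repeats with period 21.
(8320 - 1) mod 21 = 3, so x[8320] = x[4] = 1.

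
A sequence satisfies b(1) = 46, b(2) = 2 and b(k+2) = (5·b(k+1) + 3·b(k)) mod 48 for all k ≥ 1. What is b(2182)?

26

We have b(1) = 46, b(2) = 2, b(3) = 4, b(4) = 26, b(5) = 46, b(6) = 20, b(7) = 46, b(8) = 2.
Since (b(7), b(8)) = (b(1), b(2)) = (46, 2) (two consecutive terms determine the rest), the sequence is periodic with period 6.
(2182 - 1) mod 6 = 3, so b(2182) = b(4) = 26.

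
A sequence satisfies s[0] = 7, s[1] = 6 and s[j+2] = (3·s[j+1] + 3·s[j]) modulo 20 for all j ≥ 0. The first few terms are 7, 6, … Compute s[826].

14

Computing terms: s[0] = 7; s[1] = 6; s[2] = 19; s[3] = 15; s[4] = 2; s[5] = 11; s[6] = 19; s[7] = 10; s[8] = 7; s[9] = 11; s[10] = 14; s[11] = 15; s[12] = 7; s[13] = 6.
The sequence repeats with period 12.
(826 - 0) mod 12 = 10, so s[826] = s[10] = 14.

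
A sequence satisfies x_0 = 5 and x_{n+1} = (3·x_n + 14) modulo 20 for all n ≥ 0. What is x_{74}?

1

x_0 = 5,  x_1 = 9,  x_2 = 1,  x_3 = 17,  x_4 = 5.
Since x_4 = x_0 = 5, the sequence is periodic with period 4.
So x_{74} = x_{0 + ((74-0) mod 4)} = x_2 = 1.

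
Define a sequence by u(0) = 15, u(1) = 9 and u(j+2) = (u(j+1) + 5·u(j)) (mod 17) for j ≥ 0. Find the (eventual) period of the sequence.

16

We have u(0) = 15, u(1) = 9, u(2) = 16, u(3) = 10, u(4) = 5, u(5) = 4, u(6) = 12, u(7) = 15, u(8) = 7, u(9) = 14, u(10) = 15, u(11) = 0, u(12) = 7, u(13) = 7, u(14) = 8, u(15) = 9, u(16) = 15, u(17) = 9.
Since (u(16), u(17)) = (u(0), u(1)) = (15, 9) (two consecutive terms determine the rest), the sequence is periodic with period 16.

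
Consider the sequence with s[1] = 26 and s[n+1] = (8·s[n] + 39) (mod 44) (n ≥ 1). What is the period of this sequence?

s[1] = 26; s[2] = 27; s[3] = 35; s[4] = 11; s[5] = 39; s[6] = 43; s[7] = 31; s[8] = 23; s[9] = 3; s[10] = 19; s[11] = 15; s[12] = 27.
Since s[12] = s[2] = 27, the sequence is eventually periodic: after a pre-period of length 1 it cycles with period 10.

10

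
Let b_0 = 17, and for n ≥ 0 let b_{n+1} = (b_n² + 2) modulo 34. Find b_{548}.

1

Computing terms: b_0 = 17, b_1 = 19, b_2 = 23, b_3 = 21, b_4 = 1, b_5 = 3, b_6 = 11, b_7 = 21.
Since b_7 = b_3 = 21, the sequence is eventually periodic: after a pre-period of length 3 it cycles with period 4.
For n ≥ 3, b_n depends only on (n - 3) mod 4. (548 - 3) mod 4 = 1, so b_{548} = b_4 = 1.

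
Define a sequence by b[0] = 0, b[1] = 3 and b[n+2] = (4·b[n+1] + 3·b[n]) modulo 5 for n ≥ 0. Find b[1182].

Listing terms: b[0] = 0,  b[1] = 3,  b[2] = 2,  b[3] = 2,  b[4] = 4,  b[5] = 2,  b[6] = 0,  b[7] = 1,  b[8] = 4,  b[9] = 4,  b[10] = 3,  b[11] = 4,  b[12] = 0,  b[13] = 2,  b[14] = 3,  b[15] = 3,  b[16] = 1,  b[17] = 3,  b[18] = 0,  b[19] = 4,  b[20] = 1,  b[21] = 1,  b[22] = 2,  b[23] = 1,  b[24] = 0,  b[25] = 3.
The sequence repeats with period 24.
So b[1182] = b[0 + ((1182-0) mod 24)] = b[6] = 0.

0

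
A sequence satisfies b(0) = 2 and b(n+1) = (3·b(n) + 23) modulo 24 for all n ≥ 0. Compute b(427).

We have b(0) = 2, b(1) = 5, b(2) = 14, b(3) = 17, b(4) = 2.
Since b(4) = b(0) = 2, the sequence is periodic with period 4.
(427 - 0) mod 4 = 3, so b(427) = b(3) = 17.

17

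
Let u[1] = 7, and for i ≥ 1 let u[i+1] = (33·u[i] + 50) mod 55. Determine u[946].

6

u[1] = 7; u[2] = 6; u[3] = 28; u[4] = 39; u[5] = 17; u[6] = 6.
Since u[6] = u[2] = 6, the sequence is eventually periodic: after a pre-period of length 1 it cycles with period 4.
For i ≥ 2, u[i] depends only on (i - 2) mod 4. (946 - 2) mod 4 = 0, so u[946] = u[2] = 6.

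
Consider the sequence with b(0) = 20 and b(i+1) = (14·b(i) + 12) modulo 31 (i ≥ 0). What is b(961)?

b(0) = 20; b(1) = 13; b(2) = 8; b(3) = 0; b(4) = 12; b(5) = 25; b(6) = 21; b(7) = 27; b(8) = 18; b(9) = 16; b(10) = 19; b(11) = 30; b(12) = 29; b(13) = 15; b(14) = 5; b(15) = 20.
The sequence repeats with period 15.
So b(961) = b(0 + ((961-0) mod 15)) = b(1) = 13.

13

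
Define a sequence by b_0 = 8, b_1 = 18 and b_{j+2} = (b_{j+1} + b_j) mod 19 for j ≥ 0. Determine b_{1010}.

We have b_0 = 8,  b_1 = 18,  b_2 = 7,  b_3 = 6,  b_4 = 13,  b_5 = 0,  b_6 = 13,  b_7 = 13,  b_8 = 7,  b_9 = 1,  b_{10} = 8,  b_{11} = 9,  b_{12} = 17,  b_{13} = 7,  b_{14} = 5,  b_{15} = 12,  b_{16} = 17,  b_{17} = 10,  b_{18} = 8,  b_{19} = 18.
Since (b_{18}, b_{19}) = (b_0, b_1) = (8, 18) (two consecutive terms determine the rest), the sequence is periodic with period 18.
(1010 - 0) mod 18 = 2, so b_{1010} = b_2 = 7.

7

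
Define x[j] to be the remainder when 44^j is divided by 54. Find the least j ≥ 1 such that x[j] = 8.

5

Listing terms: x[0] = 1,  x[1] = 44,  x[2] = 46,  x[3] = 26,  x[4] = 10,  x[5] = 8,  x[6] = 28,  x[7] = 44.
Since x[7] = x[1] = 44, the sequence is eventually periodic: after a pre-period of length 1 it cycles with period 6.
The value 8 first appears (with j ≥ 1) at x[5].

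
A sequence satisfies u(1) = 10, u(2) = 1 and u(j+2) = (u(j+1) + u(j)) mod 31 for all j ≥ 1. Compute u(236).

18

We have u(1) = 10,  u(2) = 1,  u(3) = 11,  u(4) = 12,  u(5) = 23,  u(6) = 4,  u(7) = 27,  u(8) = 0,  u(9) = 27,  u(10) = 27,  u(11) = 23,  u(12) = 19,  u(13) = 11,  u(14) = 30,  u(15) = 10,  u(16) = 9,  u(17) = 19,  u(18) = 28,  u(19) = 16,  u(20) = 13,  u(21) = 29,  u(22) = 11,  u(23) = 9,  u(24) = 20,  u(25) = 29,  u(26) = 18,  u(27) = 16,  u(28) = 3,  u(29) = 19,  u(30) = 22,  u(31) = 10,  u(32) = 1.
Since (u(31), u(32)) = (u(1), u(2)) = (10, 1) (two consecutive terms determine the rest), the sequence is periodic with period 30.
(236 - 1) mod 30 = 25, so u(236) = u(26) = 18.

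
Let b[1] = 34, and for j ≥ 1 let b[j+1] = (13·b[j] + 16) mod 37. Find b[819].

26

b[1] = 34; b[2] = 14; b[3] = 13; b[4] = 0; b[5] = 16; b[6] = 2; b[7] = 5; b[8] = 7; b[9] = 33; b[10] = 1; b[11] = 29; b[12] = 23; b[13] = 19; b[14] = 4; b[15] = 31; b[16] = 12; b[17] = 24; b[18] = 32; b[19] = 25; b[20] = 8; b[21] = 9; b[22] = 22; b[23] = 6; b[24] = 20; b[25] = 17; b[26] = 15; b[27] = 26; b[28] = 21; b[29] = 30; b[30] = 36; b[31] = 3; b[32] = 18; b[33] = 28; b[34] = 10; b[35] = 35; b[36] = 27; b[37] = 34.
Since b[37] = b[1] = 34, the sequence is periodic with period 36.
So b[819] = b[1 + ((819-1) mod 36)] = b[27] = 26.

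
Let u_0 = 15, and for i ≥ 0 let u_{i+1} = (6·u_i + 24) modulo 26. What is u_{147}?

8

Computing terms: u_0 = 15, u_1 = 10, u_2 = 6, u_3 = 8, u_4 = 20, u_5 = 14, u_6 = 4, u_7 = 22, u_8 = 0, u_9 = 24, u_{10} = 12, u_{11} = 18, u_{12} = 2, u_{13} = 10.
Since u_{13} = u_1 = 10, the sequence is eventually periodic: after a pre-period of length 1 it cycles with period 12.
For i ≥ 1, u_i depends only on (i - 1) mod 12. (147 - 1) mod 12 = 2, so u_{147} = u_3 = 8.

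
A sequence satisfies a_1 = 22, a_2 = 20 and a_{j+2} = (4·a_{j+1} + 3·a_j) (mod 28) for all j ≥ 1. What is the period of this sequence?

42

We have a_1 = 22, a_2 = 20, a_3 = 6, a_4 = 0, a_5 = 18, a_6 = 16, a_7 = 6, a_8 = 16, a_9 = 26, a_{10} = 12, a_{11} = 14, a_{12} = 8, a_{13} = 18, a_{14} = 12, a_{15} = 18, a_{16} = 24, a_{17} = 10, a_{18} = 0, a_{19} = 2, a_{20} = 8, a_{21} = 10, a_{22} = 8, a_{23} = 6, a_{24} = 20, a_{25} = 14, a_{26} = 4, a_{27} = 2, a_{28} = 20, a_{29} = 2, a_{30} = 12, a_{31} = 26, a_{32} = 0, a_{33} = 22, a_{34} = 4, a_{35} = 26, a_{36} = 4, a_{37} = 10, a_{38} = 24, a_{39} = 14, a_{40} = 16, a_{41} = 22, a_{42} = 24, a_{43} = 22, a_{44} = 20.
Since (a_{43}, a_{44}) = (a_1, a_2) = (22, 20) (two consecutive terms determine the rest), the sequence is periodic with period 42.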